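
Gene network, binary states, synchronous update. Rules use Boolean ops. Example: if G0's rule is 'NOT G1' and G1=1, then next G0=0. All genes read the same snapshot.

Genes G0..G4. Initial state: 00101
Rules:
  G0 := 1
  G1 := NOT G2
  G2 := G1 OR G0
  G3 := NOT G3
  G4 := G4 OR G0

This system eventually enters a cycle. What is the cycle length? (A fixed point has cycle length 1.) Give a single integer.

Step 0: 00101
Step 1: G0=1(const) G1=NOT G2=NOT 1=0 G2=G1|G0=0|0=0 G3=NOT G3=NOT 0=1 G4=G4|G0=1|0=1 -> 10011
Step 2: G0=1(const) G1=NOT G2=NOT 0=1 G2=G1|G0=0|1=1 G3=NOT G3=NOT 1=0 G4=G4|G0=1|1=1 -> 11101
Step 3: G0=1(const) G1=NOT G2=NOT 1=0 G2=G1|G0=1|1=1 G3=NOT G3=NOT 0=1 G4=G4|G0=1|1=1 -> 10111
Step 4: G0=1(const) G1=NOT G2=NOT 1=0 G2=G1|G0=0|1=1 G3=NOT G3=NOT 1=0 G4=G4|G0=1|1=1 -> 10101
Step 5: G0=1(const) G1=NOT G2=NOT 1=0 G2=G1|G0=0|1=1 G3=NOT G3=NOT 0=1 G4=G4|G0=1|1=1 -> 10111
State from step 5 equals state from step 3 -> cycle length 2

Answer: 2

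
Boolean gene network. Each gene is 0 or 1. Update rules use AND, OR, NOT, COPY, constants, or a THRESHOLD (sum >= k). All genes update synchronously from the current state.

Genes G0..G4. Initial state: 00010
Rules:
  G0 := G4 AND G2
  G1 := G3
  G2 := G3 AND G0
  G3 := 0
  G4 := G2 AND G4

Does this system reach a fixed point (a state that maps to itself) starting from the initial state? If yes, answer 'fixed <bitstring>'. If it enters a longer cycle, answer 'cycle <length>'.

Answer: fixed 00000

Derivation:
Step 0: 00010
Step 1: G0=G4&G2=0&0=0 G1=G3=1 G2=G3&G0=1&0=0 G3=0(const) G4=G2&G4=0&0=0 -> 01000
Step 2: G0=G4&G2=0&0=0 G1=G3=0 G2=G3&G0=0&0=0 G3=0(const) G4=G2&G4=0&0=0 -> 00000
Step 3: G0=G4&G2=0&0=0 G1=G3=0 G2=G3&G0=0&0=0 G3=0(const) G4=G2&G4=0&0=0 -> 00000
Fixed point reached at step 2: 00000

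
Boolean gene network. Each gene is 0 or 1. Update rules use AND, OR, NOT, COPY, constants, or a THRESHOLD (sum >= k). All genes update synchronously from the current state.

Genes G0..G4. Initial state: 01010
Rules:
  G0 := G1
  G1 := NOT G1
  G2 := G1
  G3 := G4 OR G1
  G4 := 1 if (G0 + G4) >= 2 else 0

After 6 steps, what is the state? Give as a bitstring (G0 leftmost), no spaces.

Step 1: G0=G1=1 G1=NOT G1=NOT 1=0 G2=G1=1 G3=G4|G1=0|1=1 G4=(0+0>=2)=0 -> 10110
Step 2: G0=G1=0 G1=NOT G1=NOT 0=1 G2=G1=0 G3=G4|G1=0|0=0 G4=(1+0>=2)=0 -> 01000
Step 3: G0=G1=1 G1=NOT G1=NOT 1=0 G2=G1=1 G3=G4|G1=0|1=1 G4=(0+0>=2)=0 -> 10110
Step 4: G0=G1=0 G1=NOT G1=NOT 0=1 G2=G1=0 G3=G4|G1=0|0=0 G4=(1+0>=2)=0 -> 01000
Step 5: G0=G1=1 G1=NOT G1=NOT 1=0 G2=G1=1 G3=G4|G1=0|1=1 G4=(0+0>=2)=0 -> 10110
Step 6: G0=G1=0 G1=NOT G1=NOT 0=1 G2=G1=0 G3=G4|G1=0|0=0 G4=(1+0>=2)=0 -> 01000

01000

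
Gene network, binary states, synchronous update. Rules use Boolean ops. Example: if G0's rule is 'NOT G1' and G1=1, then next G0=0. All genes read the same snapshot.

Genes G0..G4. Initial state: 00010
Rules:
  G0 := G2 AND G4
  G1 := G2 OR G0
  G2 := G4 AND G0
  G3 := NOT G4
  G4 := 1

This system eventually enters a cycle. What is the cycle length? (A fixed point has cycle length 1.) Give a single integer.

Answer: 1

Derivation:
Step 0: 00010
Step 1: G0=G2&G4=0&0=0 G1=G2|G0=0|0=0 G2=G4&G0=0&0=0 G3=NOT G4=NOT 0=1 G4=1(const) -> 00011
Step 2: G0=G2&G4=0&1=0 G1=G2|G0=0|0=0 G2=G4&G0=1&0=0 G3=NOT G4=NOT 1=0 G4=1(const) -> 00001
Step 3: G0=G2&G4=0&1=0 G1=G2|G0=0|0=0 G2=G4&G0=1&0=0 G3=NOT G4=NOT 1=0 G4=1(const) -> 00001
State from step 3 equals state from step 2 -> cycle length 1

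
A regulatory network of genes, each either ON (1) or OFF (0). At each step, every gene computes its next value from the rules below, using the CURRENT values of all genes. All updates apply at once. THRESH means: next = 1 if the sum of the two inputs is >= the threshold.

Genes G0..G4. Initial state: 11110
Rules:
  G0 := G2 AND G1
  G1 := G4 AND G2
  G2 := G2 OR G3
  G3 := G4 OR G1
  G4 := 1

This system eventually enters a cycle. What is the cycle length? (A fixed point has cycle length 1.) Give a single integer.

Step 0: 11110
Step 1: G0=G2&G1=1&1=1 G1=G4&G2=0&1=0 G2=G2|G3=1|1=1 G3=G4|G1=0|1=1 G4=1(const) -> 10111
Step 2: G0=G2&G1=1&0=0 G1=G4&G2=1&1=1 G2=G2|G3=1|1=1 G3=G4|G1=1|0=1 G4=1(const) -> 01111
Step 3: G0=G2&G1=1&1=1 G1=G4&G2=1&1=1 G2=G2|G3=1|1=1 G3=G4|G1=1|1=1 G4=1(const) -> 11111
Step 4: G0=G2&G1=1&1=1 G1=G4&G2=1&1=1 G2=G2|G3=1|1=1 G3=G4|G1=1|1=1 G4=1(const) -> 11111
State from step 4 equals state from step 3 -> cycle length 1

Answer: 1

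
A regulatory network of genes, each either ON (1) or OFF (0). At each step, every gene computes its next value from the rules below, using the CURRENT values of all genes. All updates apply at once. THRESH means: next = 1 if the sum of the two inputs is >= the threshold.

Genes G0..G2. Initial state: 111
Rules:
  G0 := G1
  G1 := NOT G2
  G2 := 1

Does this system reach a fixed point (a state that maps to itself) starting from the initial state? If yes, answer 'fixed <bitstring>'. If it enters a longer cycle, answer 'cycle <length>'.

Answer: fixed 001

Derivation:
Step 0: 111
Step 1: G0=G1=1 G1=NOT G2=NOT 1=0 G2=1(const) -> 101
Step 2: G0=G1=0 G1=NOT G2=NOT 1=0 G2=1(const) -> 001
Step 3: G0=G1=0 G1=NOT G2=NOT 1=0 G2=1(const) -> 001
Fixed point reached at step 2: 001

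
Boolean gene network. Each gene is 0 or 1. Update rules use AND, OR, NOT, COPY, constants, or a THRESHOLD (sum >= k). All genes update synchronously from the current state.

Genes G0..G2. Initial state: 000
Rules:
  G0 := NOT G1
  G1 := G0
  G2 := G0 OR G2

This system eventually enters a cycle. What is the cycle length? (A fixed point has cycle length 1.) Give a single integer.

Step 0: 000
Step 1: G0=NOT G1=NOT 0=1 G1=G0=0 G2=G0|G2=0|0=0 -> 100
Step 2: G0=NOT G1=NOT 0=1 G1=G0=1 G2=G0|G2=1|0=1 -> 111
Step 3: G0=NOT G1=NOT 1=0 G1=G0=1 G2=G0|G2=1|1=1 -> 011
Step 4: G0=NOT G1=NOT 1=0 G1=G0=0 G2=G0|G2=0|1=1 -> 001
Step 5: G0=NOT G1=NOT 0=1 G1=G0=0 G2=G0|G2=0|1=1 -> 101
Step 6: G0=NOT G1=NOT 0=1 G1=G0=1 G2=G0|G2=1|1=1 -> 111
State from step 6 equals state from step 2 -> cycle length 4

Answer: 4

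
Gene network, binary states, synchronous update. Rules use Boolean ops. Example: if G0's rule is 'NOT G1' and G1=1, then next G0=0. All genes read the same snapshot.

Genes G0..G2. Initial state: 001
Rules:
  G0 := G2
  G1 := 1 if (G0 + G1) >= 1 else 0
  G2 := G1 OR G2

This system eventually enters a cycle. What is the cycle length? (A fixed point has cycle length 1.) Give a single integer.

Answer: 1

Derivation:
Step 0: 001
Step 1: G0=G2=1 G1=(0+0>=1)=0 G2=G1|G2=0|1=1 -> 101
Step 2: G0=G2=1 G1=(1+0>=1)=1 G2=G1|G2=0|1=1 -> 111
Step 3: G0=G2=1 G1=(1+1>=1)=1 G2=G1|G2=1|1=1 -> 111
State from step 3 equals state from step 2 -> cycle length 1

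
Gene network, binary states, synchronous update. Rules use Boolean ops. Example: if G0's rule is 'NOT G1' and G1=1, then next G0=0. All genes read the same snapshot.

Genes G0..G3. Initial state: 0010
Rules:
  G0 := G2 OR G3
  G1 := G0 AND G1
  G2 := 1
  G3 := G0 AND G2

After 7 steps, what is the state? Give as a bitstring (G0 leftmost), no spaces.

Step 1: G0=G2|G3=1|0=1 G1=G0&G1=0&0=0 G2=1(const) G3=G0&G2=0&1=0 -> 1010
Step 2: G0=G2|G3=1|0=1 G1=G0&G1=1&0=0 G2=1(const) G3=G0&G2=1&1=1 -> 1011
Step 3: G0=G2|G3=1|1=1 G1=G0&G1=1&0=0 G2=1(const) G3=G0&G2=1&1=1 -> 1011
Step 4: G0=G2|G3=1|1=1 G1=G0&G1=1&0=0 G2=1(const) G3=G0&G2=1&1=1 -> 1011
Step 5: G0=G2|G3=1|1=1 G1=G0&G1=1&0=0 G2=1(const) G3=G0&G2=1&1=1 -> 1011
Step 6: G0=G2|G3=1|1=1 G1=G0&G1=1&0=0 G2=1(const) G3=G0&G2=1&1=1 -> 1011
Step 7: G0=G2|G3=1|1=1 G1=G0&G1=1&0=0 G2=1(const) G3=G0&G2=1&1=1 -> 1011

1011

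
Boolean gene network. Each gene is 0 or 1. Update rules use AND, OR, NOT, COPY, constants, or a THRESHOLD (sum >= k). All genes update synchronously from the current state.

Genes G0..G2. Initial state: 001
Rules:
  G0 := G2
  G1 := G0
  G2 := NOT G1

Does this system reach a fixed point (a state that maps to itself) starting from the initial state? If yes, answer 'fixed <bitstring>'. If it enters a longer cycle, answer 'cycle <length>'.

Answer: cycle 6

Derivation:
Step 0: 001
Step 1: G0=G2=1 G1=G0=0 G2=NOT G1=NOT 0=1 -> 101
Step 2: G0=G2=1 G1=G0=1 G2=NOT G1=NOT 0=1 -> 111
Step 3: G0=G2=1 G1=G0=1 G2=NOT G1=NOT 1=0 -> 110
Step 4: G0=G2=0 G1=G0=1 G2=NOT G1=NOT 1=0 -> 010
Step 5: G0=G2=0 G1=G0=0 G2=NOT G1=NOT 1=0 -> 000
Step 6: G0=G2=0 G1=G0=0 G2=NOT G1=NOT 0=1 -> 001
Cycle of length 6 starting at step 0 -> no fixed point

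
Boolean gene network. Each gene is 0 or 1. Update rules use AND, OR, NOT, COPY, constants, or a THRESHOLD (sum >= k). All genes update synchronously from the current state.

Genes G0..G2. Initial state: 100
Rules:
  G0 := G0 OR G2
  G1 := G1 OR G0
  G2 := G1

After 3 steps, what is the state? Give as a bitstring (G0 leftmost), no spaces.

Step 1: G0=G0|G2=1|0=1 G1=G1|G0=0|1=1 G2=G1=0 -> 110
Step 2: G0=G0|G2=1|0=1 G1=G1|G0=1|1=1 G2=G1=1 -> 111
Step 3: G0=G0|G2=1|1=1 G1=G1|G0=1|1=1 G2=G1=1 -> 111

111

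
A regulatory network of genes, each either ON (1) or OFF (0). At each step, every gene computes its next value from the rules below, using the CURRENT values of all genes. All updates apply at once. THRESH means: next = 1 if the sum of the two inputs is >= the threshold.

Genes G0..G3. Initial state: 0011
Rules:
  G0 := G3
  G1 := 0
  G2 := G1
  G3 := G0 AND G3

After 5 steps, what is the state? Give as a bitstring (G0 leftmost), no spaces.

Step 1: G0=G3=1 G1=0(const) G2=G1=0 G3=G0&G3=0&1=0 -> 1000
Step 2: G0=G3=0 G1=0(const) G2=G1=0 G3=G0&G3=1&0=0 -> 0000
Step 3: G0=G3=0 G1=0(const) G2=G1=0 G3=G0&G3=0&0=0 -> 0000
Step 4: G0=G3=0 G1=0(const) G2=G1=0 G3=G0&G3=0&0=0 -> 0000
Step 5: G0=G3=0 G1=0(const) G2=G1=0 G3=G0&G3=0&0=0 -> 0000

0000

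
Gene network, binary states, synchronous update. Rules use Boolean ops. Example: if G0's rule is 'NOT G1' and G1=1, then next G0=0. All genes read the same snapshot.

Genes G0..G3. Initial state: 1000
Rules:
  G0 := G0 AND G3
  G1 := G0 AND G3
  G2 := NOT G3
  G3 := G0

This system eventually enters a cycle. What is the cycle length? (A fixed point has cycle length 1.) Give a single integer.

Step 0: 1000
Step 1: G0=G0&G3=1&0=0 G1=G0&G3=1&0=0 G2=NOT G3=NOT 0=1 G3=G0=1 -> 0011
Step 2: G0=G0&G3=0&1=0 G1=G0&G3=0&1=0 G2=NOT G3=NOT 1=0 G3=G0=0 -> 0000
Step 3: G0=G0&G3=0&0=0 G1=G0&G3=0&0=0 G2=NOT G3=NOT 0=1 G3=G0=0 -> 0010
Step 4: G0=G0&G3=0&0=0 G1=G0&G3=0&0=0 G2=NOT G3=NOT 0=1 G3=G0=0 -> 0010
State from step 4 equals state from step 3 -> cycle length 1

Answer: 1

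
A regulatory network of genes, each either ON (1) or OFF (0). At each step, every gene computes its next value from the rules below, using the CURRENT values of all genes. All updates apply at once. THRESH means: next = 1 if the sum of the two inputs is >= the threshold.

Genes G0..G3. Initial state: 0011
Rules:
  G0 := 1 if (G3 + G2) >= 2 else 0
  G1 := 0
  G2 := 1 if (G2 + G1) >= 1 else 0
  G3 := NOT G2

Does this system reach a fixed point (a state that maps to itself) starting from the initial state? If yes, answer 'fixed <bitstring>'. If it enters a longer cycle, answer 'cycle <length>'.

Step 0: 0011
Step 1: G0=(1+1>=2)=1 G1=0(const) G2=(1+0>=1)=1 G3=NOT G2=NOT 1=0 -> 1010
Step 2: G0=(0+1>=2)=0 G1=0(const) G2=(1+0>=1)=1 G3=NOT G2=NOT 1=0 -> 0010
Step 3: G0=(0+1>=2)=0 G1=0(const) G2=(1+0>=1)=1 G3=NOT G2=NOT 1=0 -> 0010
Fixed point reached at step 2: 0010

Answer: fixed 0010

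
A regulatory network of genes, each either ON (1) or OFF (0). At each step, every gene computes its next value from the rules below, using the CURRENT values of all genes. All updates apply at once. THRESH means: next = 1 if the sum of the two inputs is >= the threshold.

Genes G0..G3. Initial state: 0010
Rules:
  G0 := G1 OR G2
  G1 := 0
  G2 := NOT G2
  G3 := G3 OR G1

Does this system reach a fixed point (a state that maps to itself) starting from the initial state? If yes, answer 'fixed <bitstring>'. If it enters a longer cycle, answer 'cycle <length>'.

Step 0: 0010
Step 1: G0=G1|G2=0|1=1 G1=0(const) G2=NOT G2=NOT 1=0 G3=G3|G1=0|0=0 -> 1000
Step 2: G0=G1|G2=0|0=0 G1=0(const) G2=NOT G2=NOT 0=1 G3=G3|G1=0|0=0 -> 0010
Cycle of length 2 starting at step 0 -> no fixed point

Answer: cycle 2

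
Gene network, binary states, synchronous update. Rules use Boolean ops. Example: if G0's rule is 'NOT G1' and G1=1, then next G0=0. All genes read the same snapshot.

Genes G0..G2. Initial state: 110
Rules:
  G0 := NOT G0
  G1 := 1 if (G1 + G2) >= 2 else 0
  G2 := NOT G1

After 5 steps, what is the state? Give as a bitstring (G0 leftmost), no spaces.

Step 1: G0=NOT G0=NOT 1=0 G1=(1+0>=2)=0 G2=NOT G1=NOT 1=0 -> 000
Step 2: G0=NOT G0=NOT 0=1 G1=(0+0>=2)=0 G2=NOT G1=NOT 0=1 -> 101
Step 3: G0=NOT G0=NOT 1=0 G1=(0+1>=2)=0 G2=NOT G1=NOT 0=1 -> 001
Step 4: G0=NOT G0=NOT 0=1 G1=(0+1>=2)=0 G2=NOT G1=NOT 0=1 -> 101
Step 5: G0=NOT G0=NOT 1=0 G1=(0+1>=2)=0 G2=NOT G1=NOT 0=1 -> 001

001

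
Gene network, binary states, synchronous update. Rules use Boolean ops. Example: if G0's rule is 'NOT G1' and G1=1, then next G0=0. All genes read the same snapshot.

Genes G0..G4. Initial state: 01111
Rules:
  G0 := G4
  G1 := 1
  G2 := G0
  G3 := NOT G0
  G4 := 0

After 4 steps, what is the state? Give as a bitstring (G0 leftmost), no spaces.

Step 1: G0=G4=1 G1=1(const) G2=G0=0 G3=NOT G0=NOT 0=1 G4=0(const) -> 11010
Step 2: G0=G4=0 G1=1(const) G2=G0=1 G3=NOT G0=NOT 1=0 G4=0(const) -> 01100
Step 3: G0=G4=0 G1=1(const) G2=G0=0 G3=NOT G0=NOT 0=1 G4=0(const) -> 01010
Step 4: G0=G4=0 G1=1(const) G2=G0=0 G3=NOT G0=NOT 0=1 G4=0(const) -> 01010

01010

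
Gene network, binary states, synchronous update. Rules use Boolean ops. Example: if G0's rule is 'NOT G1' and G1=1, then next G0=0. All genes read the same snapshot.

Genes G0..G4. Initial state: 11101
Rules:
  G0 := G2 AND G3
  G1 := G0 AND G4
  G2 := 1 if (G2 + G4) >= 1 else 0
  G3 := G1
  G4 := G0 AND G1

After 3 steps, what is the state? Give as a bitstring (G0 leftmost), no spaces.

Step 1: G0=G2&G3=1&0=0 G1=G0&G4=1&1=1 G2=(1+1>=1)=1 G3=G1=1 G4=G0&G1=1&1=1 -> 01111
Step 2: G0=G2&G3=1&1=1 G1=G0&G4=0&1=0 G2=(1+1>=1)=1 G3=G1=1 G4=G0&G1=0&1=0 -> 10110
Step 3: G0=G2&G3=1&1=1 G1=G0&G4=1&0=0 G2=(1+0>=1)=1 G3=G1=0 G4=G0&G1=1&0=0 -> 10100

10100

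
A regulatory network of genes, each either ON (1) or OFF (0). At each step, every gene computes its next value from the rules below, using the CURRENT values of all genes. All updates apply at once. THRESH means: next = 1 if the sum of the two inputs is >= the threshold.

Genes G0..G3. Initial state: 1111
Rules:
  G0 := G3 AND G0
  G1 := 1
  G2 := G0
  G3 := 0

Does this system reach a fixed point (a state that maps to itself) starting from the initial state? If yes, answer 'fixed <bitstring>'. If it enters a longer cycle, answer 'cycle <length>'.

Answer: fixed 0100

Derivation:
Step 0: 1111
Step 1: G0=G3&G0=1&1=1 G1=1(const) G2=G0=1 G3=0(const) -> 1110
Step 2: G0=G3&G0=0&1=0 G1=1(const) G2=G0=1 G3=0(const) -> 0110
Step 3: G0=G3&G0=0&0=0 G1=1(const) G2=G0=0 G3=0(const) -> 0100
Step 4: G0=G3&G0=0&0=0 G1=1(const) G2=G0=0 G3=0(const) -> 0100
Fixed point reached at step 3: 0100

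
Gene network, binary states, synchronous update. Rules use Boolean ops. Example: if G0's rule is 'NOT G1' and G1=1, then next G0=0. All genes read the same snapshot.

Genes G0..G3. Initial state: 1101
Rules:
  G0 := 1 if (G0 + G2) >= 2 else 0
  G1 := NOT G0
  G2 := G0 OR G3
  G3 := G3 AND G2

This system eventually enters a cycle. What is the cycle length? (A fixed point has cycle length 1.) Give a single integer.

Answer: 1

Derivation:
Step 0: 1101
Step 1: G0=(1+0>=2)=0 G1=NOT G0=NOT 1=0 G2=G0|G3=1|1=1 G3=G3&G2=1&0=0 -> 0010
Step 2: G0=(0+1>=2)=0 G1=NOT G0=NOT 0=1 G2=G0|G3=0|0=0 G3=G3&G2=0&1=0 -> 0100
Step 3: G0=(0+0>=2)=0 G1=NOT G0=NOT 0=1 G2=G0|G3=0|0=0 G3=G3&G2=0&0=0 -> 0100
State from step 3 equals state from step 2 -> cycle length 1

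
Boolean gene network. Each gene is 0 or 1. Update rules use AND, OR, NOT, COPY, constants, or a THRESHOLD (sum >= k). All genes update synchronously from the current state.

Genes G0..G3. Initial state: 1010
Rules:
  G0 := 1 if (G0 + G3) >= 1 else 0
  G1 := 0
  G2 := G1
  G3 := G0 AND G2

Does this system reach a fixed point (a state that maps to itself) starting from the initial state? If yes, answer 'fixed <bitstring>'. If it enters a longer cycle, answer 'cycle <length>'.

Step 0: 1010
Step 1: G0=(1+0>=1)=1 G1=0(const) G2=G1=0 G3=G0&G2=1&1=1 -> 1001
Step 2: G0=(1+1>=1)=1 G1=0(const) G2=G1=0 G3=G0&G2=1&0=0 -> 1000
Step 3: G0=(1+0>=1)=1 G1=0(const) G2=G1=0 G3=G0&G2=1&0=0 -> 1000
Fixed point reached at step 2: 1000

Answer: fixed 1000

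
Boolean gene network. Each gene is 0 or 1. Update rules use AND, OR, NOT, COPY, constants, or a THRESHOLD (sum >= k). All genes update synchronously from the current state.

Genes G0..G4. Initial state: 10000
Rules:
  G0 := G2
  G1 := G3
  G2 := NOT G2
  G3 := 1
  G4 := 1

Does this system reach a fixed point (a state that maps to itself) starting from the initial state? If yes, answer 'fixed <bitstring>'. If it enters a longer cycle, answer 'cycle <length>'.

Step 0: 10000
Step 1: G0=G2=0 G1=G3=0 G2=NOT G2=NOT 0=1 G3=1(const) G4=1(const) -> 00111
Step 2: G0=G2=1 G1=G3=1 G2=NOT G2=NOT 1=0 G3=1(const) G4=1(const) -> 11011
Step 3: G0=G2=0 G1=G3=1 G2=NOT G2=NOT 0=1 G3=1(const) G4=1(const) -> 01111
Step 4: G0=G2=1 G1=G3=1 G2=NOT G2=NOT 1=0 G3=1(const) G4=1(const) -> 11011
Cycle of length 2 starting at step 2 -> no fixed point

Answer: cycle 2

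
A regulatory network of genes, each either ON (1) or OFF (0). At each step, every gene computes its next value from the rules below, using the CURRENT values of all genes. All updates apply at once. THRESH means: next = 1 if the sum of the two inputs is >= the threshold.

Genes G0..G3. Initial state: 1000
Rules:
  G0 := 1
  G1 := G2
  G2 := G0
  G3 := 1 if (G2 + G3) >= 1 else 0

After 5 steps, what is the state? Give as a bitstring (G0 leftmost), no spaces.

Step 1: G0=1(const) G1=G2=0 G2=G0=1 G3=(0+0>=1)=0 -> 1010
Step 2: G0=1(const) G1=G2=1 G2=G0=1 G3=(1+0>=1)=1 -> 1111
Step 3: G0=1(const) G1=G2=1 G2=G0=1 G3=(1+1>=1)=1 -> 1111
Step 4: G0=1(const) G1=G2=1 G2=G0=1 G3=(1+1>=1)=1 -> 1111
Step 5: G0=1(const) G1=G2=1 G2=G0=1 G3=(1+1>=1)=1 -> 1111

1111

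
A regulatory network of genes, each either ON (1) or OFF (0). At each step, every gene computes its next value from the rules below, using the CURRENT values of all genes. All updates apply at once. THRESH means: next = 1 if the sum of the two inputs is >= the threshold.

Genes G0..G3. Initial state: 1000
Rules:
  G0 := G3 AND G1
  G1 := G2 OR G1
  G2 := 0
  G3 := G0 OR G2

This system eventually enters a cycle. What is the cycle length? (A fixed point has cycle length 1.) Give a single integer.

Step 0: 1000
Step 1: G0=G3&G1=0&0=0 G1=G2|G1=0|0=0 G2=0(const) G3=G0|G2=1|0=1 -> 0001
Step 2: G0=G3&G1=1&0=0 G1=G2|G1=0|0=0 G2=0(const) G3=G0|G2=0|0=0 -> 0000
Step 3: G0=G3&G1=0&0=0 G1=G2|G1=0|0=0 G2=0(const) G3=G0|G2=0|0=0 -> 0000
State from step 3 equals state from step 2 -> cycle length 1

Answer: 1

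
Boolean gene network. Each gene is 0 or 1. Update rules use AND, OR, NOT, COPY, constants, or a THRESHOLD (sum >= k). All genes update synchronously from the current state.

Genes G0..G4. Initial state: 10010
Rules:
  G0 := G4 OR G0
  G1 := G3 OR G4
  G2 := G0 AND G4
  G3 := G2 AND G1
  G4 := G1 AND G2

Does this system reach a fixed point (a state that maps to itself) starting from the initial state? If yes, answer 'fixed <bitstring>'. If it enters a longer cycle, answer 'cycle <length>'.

Step 0: 10010
Step 1: G0=G4|G0=0|1=1 G1=G3|G4=1|0=1 G2=G0&G4=1&0=0 G3=G2&G1=0&0=0 G4=G1&G2=0&0=0 -> 11000
Step 2: G0=G4|G0=0|1=1 G1=G3|G4=0|0=0 G2=G0&G4=1&0=0 G3=G2&G1=0&1=0 G4=G1&G2=1&0=0 -> 10000
Step 3: G0=G4|G0=0|1=1 G1=G3|G4=0|0=0 G2=G0&G4=1&0=0 G3=G2&G1=0&0=0 G4=G1&G2=0&0=0 -> 10000
Fixed point reached at step 2: 10000

Answer: fixed 10000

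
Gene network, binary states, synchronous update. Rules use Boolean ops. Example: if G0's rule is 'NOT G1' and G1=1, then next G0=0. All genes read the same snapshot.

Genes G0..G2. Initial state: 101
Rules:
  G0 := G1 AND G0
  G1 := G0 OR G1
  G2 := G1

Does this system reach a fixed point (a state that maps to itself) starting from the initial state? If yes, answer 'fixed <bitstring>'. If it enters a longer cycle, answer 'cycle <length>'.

Answer: fixed 011

Derivation:
Step 0: 101
Step 1: G0=G1&G0=0&1=0 G1=G0|G1=1|0=1 G2=G1=0 -> 010
Step 2: G0=G1&G0=1&0=0 G1=G0|G1=0|1=1 G2=G1=1 -> 011
Step 3: G0=G1&G0=1&0=0 G1=G0|G1=0|1=1 G2=G1=1 -> 011
Fixed point reached at step 2: 011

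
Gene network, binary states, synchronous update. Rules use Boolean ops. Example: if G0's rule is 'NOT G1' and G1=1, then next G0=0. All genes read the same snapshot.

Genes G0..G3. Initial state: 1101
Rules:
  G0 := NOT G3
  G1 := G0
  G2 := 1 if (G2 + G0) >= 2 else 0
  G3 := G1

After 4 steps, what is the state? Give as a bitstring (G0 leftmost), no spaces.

Step 1: G0=NOT G3=NOT 1=0 G1=G0=1 G2=(0+1>=2)=0 G3=G1=1 -> 0101
Step 2: G0=NOT G3=NOT 1=0 G1=G0=0 G2=(0+0>=2)=0 G3=G1=1 -> 0001
Step 3: G0=NOT G3=NOT 1=0 G1=G0=0 G2=(0+0>=2)=0 G3=G1=0 -> 0000
Step 4: G0=NOT G3=NOT 0=1 G1=G0=0 G2=(0+0>=2)=0 G3=G1=0 -> 1000

1000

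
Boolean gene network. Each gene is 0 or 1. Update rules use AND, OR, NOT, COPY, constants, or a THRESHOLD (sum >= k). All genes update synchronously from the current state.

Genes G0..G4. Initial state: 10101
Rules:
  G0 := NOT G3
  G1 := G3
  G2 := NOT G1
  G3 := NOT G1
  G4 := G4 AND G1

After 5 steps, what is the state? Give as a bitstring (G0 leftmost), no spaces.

Step 1: G0=NOT G3=NOT 0=1 G1=G3=0 G2=NOT G1=NOT 0=1 G3=NOT G1=NOT 0=1 G4=G4&G1=1&0=0 -> 10110
Step 2: G0=NOT G3=NOT 1=0 G1=G3=1 G2=NOT G1=NOT 0=1 G3=NOT G1=NOT 0=1 G4=G4&G1=0&0=0 -> 01110
Step 3: G0=NOT G3=NOT 1=0 G1=G3=1 G2=NOT G1=NOT 1=0 G3=NOT G1=NOT 1=0 G4=G4&G1=0&1=0 -> 01000
Step 4: G0=NOT G3=NOT 0=1 G1=G3=0 G2=NOT G1=NOT 1=0 G3=NOT G1=NOT 1=0 G4=G4&G1=0&1=0 -> 10000
Step 5: G0=NOT G3=NOT 0=1 G1=G3=0 G2=NOT G1=NOT 0=1 G3=NOT G1=NOT 0=1 G4=G4&G1=0&0=0 -> 10110

10110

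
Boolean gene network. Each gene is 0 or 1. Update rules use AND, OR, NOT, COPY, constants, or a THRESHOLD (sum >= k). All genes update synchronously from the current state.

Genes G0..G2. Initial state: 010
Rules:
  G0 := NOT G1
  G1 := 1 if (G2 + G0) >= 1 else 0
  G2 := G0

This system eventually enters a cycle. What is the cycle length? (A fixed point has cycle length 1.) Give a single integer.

Answer: 5

Derivation:
Step 0: 010
Step 1: G0=NOT G1=NOT 1=0 G1=(0+0>=1)=0 G2=G0=0 -> 000
Step 2: G0=NOT G1=NOT 0=1 G1=(0+0>=1)=0 G2=G0=0 -> 100
Step 3: G0=NOT G1=NOT 0=1 G1=(0+1>=1)=1 G2=G0=1 -> 111
Step 4: G0=NOT G1=NOT 1=0 G1=(1+1>=1)=1 G2=G0=1 -> 011
Step 5: G0=NOT G1=NOT 1=0 G1=(1+0>=1)=1 G2=G0=0 -> 010
State from step 5 equals state from step 0 -> cycle length 5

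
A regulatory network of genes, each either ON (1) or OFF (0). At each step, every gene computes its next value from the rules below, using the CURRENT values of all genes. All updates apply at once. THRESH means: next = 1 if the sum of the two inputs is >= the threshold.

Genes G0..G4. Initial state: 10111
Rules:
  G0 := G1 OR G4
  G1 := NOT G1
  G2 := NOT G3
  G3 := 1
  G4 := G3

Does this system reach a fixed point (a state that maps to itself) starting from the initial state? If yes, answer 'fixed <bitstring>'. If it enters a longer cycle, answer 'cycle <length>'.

Step 0: 10111
Step 1: G0=G1|G4=0|1=1 G1=NOT G1=NOT 0=1 G2=NOT G3=NOT 1=0 G3=1(const) G4=G3=1 -> 11011
Step 2: G0=G1|G4=1|1=1 G1=NOT G1=NOT 1=0 G2=NOT G3=NOT 1=0 G3=1(const) G4=G3=1 -> 10011
Step 3: G0=G1|G4=0|1=1 G1=NOT G1=NOT 0=1 G2=NOT G3=NOT 1=0 G3=1(const) G4=G3=1 -> 11011
Cycle of length 2 starting at step 1 -> no fixed point

Answer: cycle 2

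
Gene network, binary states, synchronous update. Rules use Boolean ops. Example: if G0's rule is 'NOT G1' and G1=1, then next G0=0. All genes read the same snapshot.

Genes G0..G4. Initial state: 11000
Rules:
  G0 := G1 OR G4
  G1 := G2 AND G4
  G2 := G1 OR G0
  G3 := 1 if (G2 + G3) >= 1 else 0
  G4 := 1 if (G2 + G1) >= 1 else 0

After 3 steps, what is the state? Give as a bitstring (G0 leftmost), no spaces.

Step 1: G0=G1|G4=1|0=1 G1=G2&G4=0&0=0 G2=G1|G0=1|1=1 G3=(0+0>=1)=0 G4=(0+1>=1)=1 -> 10101
Step 2: G0=G1|G4=0|1=1 G1=G2&G4=1&1=1 G2=G1|G0=0|1=1 G3=(1+0>=1)=1 G4=(1+0>=1)=1 -> 11111
Step 3: G0=G1|G4=1|1=1 G1=G2&G4=1&1=1 G2=G1|G0=1|1=1 G3=(1+1>=1)=1 G4=(1+1>=1)=1 -> 11111

11111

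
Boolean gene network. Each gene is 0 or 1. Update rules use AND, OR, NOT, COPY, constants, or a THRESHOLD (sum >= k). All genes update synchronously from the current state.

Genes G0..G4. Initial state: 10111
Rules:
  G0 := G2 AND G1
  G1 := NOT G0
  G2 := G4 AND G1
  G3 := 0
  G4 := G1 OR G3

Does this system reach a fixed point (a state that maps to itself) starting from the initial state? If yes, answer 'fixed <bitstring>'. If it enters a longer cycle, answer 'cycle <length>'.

Answer: cycle 6

Derivation:
Step 0: 10111
Step 1: G0=G2&G1=1&0=0 G1=NOT G0=NOT 1=0 G2=G4&G1=1&0=0 G3=0(const) G4=G1|G3=0|1=1 -> 00001
Step 2: G0=G2&G1=0&0=0 G1=NOT G0=NOT 0=1 G2=G4&G1=1&0=0 G3=0(const) G4=G1|G3=0|0=0 -> 01000
Step 3: G0=G2&G1=0&1=0 G1=NOT G0=NOT 0=1 G2=G4&G1=0&1=0 G3=0(const) G4=G1|G3=1|0=1 -> 01001
Step 4: G0=G2&G1=0&1=0 G1=NOT G0=NOT 0=1 G2=G4&G1=1&1=1 G3=0(const) G4=G1|G3=1|0=1 -> 01101
Step 5: G0=G2&G1=1&1=1 G1=NOT G0=NOT 0=1 G2=G4&G1=1&1=1 G3=0(const) G4=G1|G3=1|0=1 -> 11101
Step 6: G0=G2&G1=1&1=1 G1=NOT G0=NOT 1=0 G2=G4&G1=1&1=1 G3=0(const) G4=G1|G3=1|0=1 -> 10101
Step 7: G0=G2&G1=1&0=0 G1=NOT G0=NOT 1=0 G2=G4&G1=1&0=0 G3=0(const) G4=G1|G3=0|0=0 -> 00000
Step 8: G0=G2&G1=0&0=0 G1=NOT G0=NOT 0=1 G2=G4&G1=0&0=0 G3=0(const) G4=G1|G3=0|0=0 -> 01000
Cycle of length 6 starting at step 2 -> no fixed point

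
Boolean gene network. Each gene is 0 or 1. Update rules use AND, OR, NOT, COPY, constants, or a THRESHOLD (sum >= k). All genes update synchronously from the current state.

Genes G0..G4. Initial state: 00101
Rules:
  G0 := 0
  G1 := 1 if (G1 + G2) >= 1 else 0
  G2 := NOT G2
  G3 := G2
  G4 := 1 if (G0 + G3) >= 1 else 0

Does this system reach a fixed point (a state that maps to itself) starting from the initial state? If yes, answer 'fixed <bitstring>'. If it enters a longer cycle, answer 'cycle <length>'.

Answer: cycle 2

Derivation:
Step 0: 00101
Step 1: G0=0(const) G1=(0+1>=1)=1 G2=NOT G2=NOT 1=0 G3=G2=1 G4=(0+0>=1)=0 -> 01010
Step 2: G0=0(const) G1=(1+0>=1)=1 G2=NOT G2=NOT 0=1 G3=G2=0 G4=(0+1>=1)=1 -> 01101
Step 3: G0=0(const) G1=(1+1>=1)=1 G2=NOT G2=NOT 1=0 G3=G2=1 G4=(0+0>=1)=0 -> 01010
Cycle of length 2 starting at step 1 -> no fixed point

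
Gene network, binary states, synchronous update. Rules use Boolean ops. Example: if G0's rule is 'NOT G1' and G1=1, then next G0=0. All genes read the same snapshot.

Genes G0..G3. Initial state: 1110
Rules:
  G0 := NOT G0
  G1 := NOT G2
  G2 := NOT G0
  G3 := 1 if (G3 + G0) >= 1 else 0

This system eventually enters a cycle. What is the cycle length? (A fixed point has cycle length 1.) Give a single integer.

Answer: 2

Derivation:
Step 0: 1110
Step 1: G0=NOT G0=NOT 1=0 G1=NOT G2=NOT 1=0 G2=NOT G0=NOT 1=0 G3=(0+1>=1)=1 -> 0001
Step 2: G0=NOT G0=NOT 0=1 G1=NOT G2=NOT 0=1 G2=NOT G0=NOT 0=1 G3=(1+0>=1)=1 -> 1111
Step 3: G0=NOT G0=NOT 1=0 G1=NOT G2=NOT 1=0 G2=NOT G0=NOT 1=0 G3=(1+1>=1)=1 -> 0001
State from step 3 equals state from step 1 -> cycle length 2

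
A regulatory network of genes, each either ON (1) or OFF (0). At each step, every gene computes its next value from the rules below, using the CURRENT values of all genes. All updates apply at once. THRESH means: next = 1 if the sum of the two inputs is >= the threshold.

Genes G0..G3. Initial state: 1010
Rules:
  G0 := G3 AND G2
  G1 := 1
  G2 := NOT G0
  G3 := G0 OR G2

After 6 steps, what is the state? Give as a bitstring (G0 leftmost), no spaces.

Step 1: G0=G3&G2=0&1=0 G1=1(const) G2=NOT G0=NOT 1=0 G3=G0|G2=1|1=1 -> 0101
Step 2: G0=G3&G2=1&0=0 G1=1(const) G2=NOT G0=NOT 0=1 G3=G0|G2=0|0=0 -> 0110
Step 3: G0=G3&G2=0&1=0 G1=1(const) G2=NOT G0=NOT 0=1 G3=G0|G2=0|1=1 -> 0111
Step 4: G0=G3&G2=1&1=1 G1=1(const) G2=NOT G0=NOT 0=1 G3=G0|G2=0|1=1 -> 1111
Step 5: G0=G3&G2=1&1=1 G1=1(const) G2=NOT G0=NOT 1=0 G3=G0|G2=1|1=1 -> 1101
Step 6: G0=G3&G2=1&0=0 G1=1(const) G2=NOT G0=NOT 1=0 G3=G0|G2=1|0=1 -> 0101

0101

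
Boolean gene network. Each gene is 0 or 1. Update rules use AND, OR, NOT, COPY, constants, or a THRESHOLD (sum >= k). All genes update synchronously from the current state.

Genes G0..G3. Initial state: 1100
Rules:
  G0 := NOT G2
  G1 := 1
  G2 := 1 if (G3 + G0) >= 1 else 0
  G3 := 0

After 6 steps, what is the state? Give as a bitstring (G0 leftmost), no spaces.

Step 1: G0=NOT G2=NOT 0=1 G1=1(const) G2=(0+1>=1)=1 G3=0(const) -> 1110
Step 2: G0=NOT G2=NOT 1=0 G1=1(const) G2=(0+1>=1)=1 G3=0(const) -> 0110
Step 3: G0=NOT G2=NOT 1=0 G1=1(const) G2=(0+0>=1)=0 G3=0(const) -> 0100
Step 4: G0=NOT G2=NOT 0=1 G1=1(const) G2=(0+0>=1)=0 G3=0(const) -> 1100
Step 5: G0=NOT G2=NOT 0=1 G1=1(const) G2=(0+1>=1)=1 G3=0(const) -> 1110
Step 6: G0=NOT G2=NOT 1=0 G1=1(const) G2=(0+1>=1)=1 G3=0(const) -> 0110

0110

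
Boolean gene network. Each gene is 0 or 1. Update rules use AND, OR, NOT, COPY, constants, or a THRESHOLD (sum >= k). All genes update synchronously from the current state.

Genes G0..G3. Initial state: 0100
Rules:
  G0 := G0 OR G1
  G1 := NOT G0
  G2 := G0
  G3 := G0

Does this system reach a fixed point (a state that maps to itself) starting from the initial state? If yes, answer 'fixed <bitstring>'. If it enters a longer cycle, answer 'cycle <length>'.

Step 0: 0100
Step 1: G0=G0|G1=0|1=1 G1=NOT G0=NOT 0=1 G2=G0=0 G3=G0=0 -> 1100
Step 2: G0=G0|G1=1|1=1 G1=NOT G0=NOT 1=0 G2=G0=1 G3=G0=1 -> 1011
Step 3: G0=G0|G1=1|0=1 G1=NOT G0=NOT 1=0 G2=G0=1 G3=G0=1 -> 1011
Fixed point reached at step 2: 1011

Answer: fixed 1011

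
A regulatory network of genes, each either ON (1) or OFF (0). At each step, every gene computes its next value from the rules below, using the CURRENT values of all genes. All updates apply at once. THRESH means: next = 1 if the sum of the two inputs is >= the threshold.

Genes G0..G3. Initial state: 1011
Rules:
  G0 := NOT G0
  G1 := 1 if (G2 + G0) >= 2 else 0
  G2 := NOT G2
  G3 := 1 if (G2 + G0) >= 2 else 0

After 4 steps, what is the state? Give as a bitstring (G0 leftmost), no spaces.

Step 1: G0=NOT G0=NOT 1=0 G1=(1+1>=2)=1 G2=NOT G2=NOT 1=0 G3=(1+1>=2)=1 -> 0101
Step 2: G0=NOT G0=NOT 0=1 G1=(0+0>=2)=0 G2=NOT G2=NOT 0=1 G3=(0+0>=2)=0 -> 1010
Step 3: G0=NOT G0=NOT 1=0 G1=(1+1>=2)=1 G2=NOT G2=NOT 1=0 G3=(1+1>=2)=1 -> 0101
Step 4: G0=NOT G0=NOT 0=1 G1=(0+0>=2)=0 G2=NOT G2=NOT 0=1 G3=(0+0>=2)=0 -> 1010

1010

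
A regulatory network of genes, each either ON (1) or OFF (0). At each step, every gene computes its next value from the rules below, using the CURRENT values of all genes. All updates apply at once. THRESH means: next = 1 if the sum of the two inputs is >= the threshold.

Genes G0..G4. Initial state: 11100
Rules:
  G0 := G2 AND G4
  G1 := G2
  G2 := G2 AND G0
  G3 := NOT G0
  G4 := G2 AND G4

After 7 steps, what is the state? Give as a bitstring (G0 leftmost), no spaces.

Step 1: G0=G2&G4=1&0=0 G1=G2=1 G2=G2&G0=1&1=1 G3=NOT G0=NOT 1=0 G4=G2&G4=1&0=0 -> 01100
Step 2: G0=G2&G4=1&0=0 G1=G2=1 G2=G2&G0=1&0=0 G3=NOT G0=NOT 0=1 G4=G2&G4=1&0=0 -> 01010
Step 3: G0=G2&G4=0&0=0 G1=G2=0 G2=G2&G0=0&0=0 G3=NOT G0=NOT 0=1 G4=G2&G4=0&0=0 -> 00010
Step 4: G0=G2&G4=0&0=0 G1=G2=0 G2=G2&G0=0&0=0 G3=NOT G0=NOT 0=1 G4=G2&G4=0&0=0 -> 00010
Step 5: G0=G2&G4=0&0=0 G1=G2=0 G2=G2&G0=0&0=0 G3=NOT G0=NOT 0=1 G4=G2&G4=0&0=0 -> 00010
Step 6: G0=G2&G4=0&0=0 G1=G2=0 G2=G2&G0=0&0=0 G3=NOT G0=NOT 0=1 G4=G2&G4=0&0=0 -> 00010
Step 7: G0=G2&G4=0&0=0 G1=G2=0 G2=G2&G0=0&0=0 G3=NOT G0=NOT 0=1 G4=G2&G4=0&0=0 -> 00010

00010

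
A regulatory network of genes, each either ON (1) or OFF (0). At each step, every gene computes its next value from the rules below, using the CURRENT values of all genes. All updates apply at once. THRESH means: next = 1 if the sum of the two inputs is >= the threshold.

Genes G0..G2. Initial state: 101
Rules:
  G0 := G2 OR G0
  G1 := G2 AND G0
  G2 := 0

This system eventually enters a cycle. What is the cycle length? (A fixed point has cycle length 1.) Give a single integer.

Answer: 1

Derivation:
Step 0: 101
Step 1: G0=G2|G0=1|1=1 G1=G2&G0=1&1=1 G2=0(const) -> 110
Step 2: G0=G2|G0=0|1=1 G1=G2&G0=0&1=0 G2=0(const) -> 100
Step 3: G0=G2|G0=0|1=1 G1=G2&G0=0&1=0 G2=0(const) -> 100
State from step 3 equals state from step 2 -> cycle length 1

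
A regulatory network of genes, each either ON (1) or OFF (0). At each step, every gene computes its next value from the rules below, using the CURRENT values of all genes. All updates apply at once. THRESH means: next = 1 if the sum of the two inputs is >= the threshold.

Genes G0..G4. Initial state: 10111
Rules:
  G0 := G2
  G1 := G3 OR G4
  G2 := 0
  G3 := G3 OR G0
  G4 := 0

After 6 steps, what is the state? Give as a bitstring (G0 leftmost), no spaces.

Step 1: G0=G2=1 G1=G3|G4=1|1=1 G2=0(const) G3=G3|G0=1|1=1 G4=0(const) -> 11010
Step 2: G0=G2=0 G1=G3|G4=1|0=1 G2=0(const) G3=G3|G0=1|1=1 G4=0(const) -> 01010
Step 3: G0=G2=0 G1=G3|G4=1|0=1 G2=0(const) G3=G3|G0=1|0=1 G4=0(const) -> 01010
Step 4: G0=G2=0 G1=G3|G4=1|0=1 G2=0(const) G3=G3|G0=1|0=1 G4=0(const) -> 01010
Step 5: G0=G2=0 G1=G3|G4=1|0=1 G2=0(const) G3=G3|G0=1|0=1 G4=0(const) -> 01010
Step 6: G0=G2=0 G1=G3|G4=1|0=1 G2=0(const) G3=G3|G0=1|0=1 G4=0(const) -> 01010

01010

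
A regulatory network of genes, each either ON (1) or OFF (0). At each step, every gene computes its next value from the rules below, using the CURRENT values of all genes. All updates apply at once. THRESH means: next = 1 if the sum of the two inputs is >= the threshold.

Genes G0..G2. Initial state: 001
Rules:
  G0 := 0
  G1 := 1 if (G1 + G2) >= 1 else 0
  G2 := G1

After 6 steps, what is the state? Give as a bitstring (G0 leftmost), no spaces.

Step 1: G0=0(const) G1=(0+1>=1)=1 G2=G1=0 -> 010
Step 2: G0=0(const) G1=(1+0>=1)=1 G2=G1=1 -> 011
Step 3: G0=0(const) G1=(1+1>=1)=1 G2=G1=1 -> 011
Step 4: G0=0(const) G1=(1+1>=1)=1 G2=G1=1 -> 011
Step 5: G0=0(const) G1=(1+1>=1)=1 G2=G1=1 -> 011
Step 6: G0=0(const) G1=(1+1>=1)=1 G2=G1=1 -> 011

011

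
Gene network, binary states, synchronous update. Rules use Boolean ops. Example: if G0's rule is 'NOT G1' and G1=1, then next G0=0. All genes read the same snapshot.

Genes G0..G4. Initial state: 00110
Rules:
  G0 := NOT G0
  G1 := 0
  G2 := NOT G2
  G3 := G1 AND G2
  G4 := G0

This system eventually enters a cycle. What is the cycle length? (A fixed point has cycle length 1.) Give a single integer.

Answer: 2

Derivation:
Step 0: 00110
Step 1: G0=NOT G0=NOT 0=1 G1=0(const) G2=NOT G2=NOT 1=0 G3=G1&G2=0&1=0 G4=G0=0 -> 10000
Step 2: G0=NOT G0=NOT 1=0 G1=0(const) G2=NOT G2=NOT 0=1 G3=G1&G2=0&0=0 G4=G0=1 -> 00101
Step 3: G0=NOT G0=NOT 0=1 G1=0(const) G2=NOT G2=NOT 1=0 G3=G1&G2=0&1=0 G4=G0=0 -> 10000
State from step 3 equals state from step 1 -> cycle length 2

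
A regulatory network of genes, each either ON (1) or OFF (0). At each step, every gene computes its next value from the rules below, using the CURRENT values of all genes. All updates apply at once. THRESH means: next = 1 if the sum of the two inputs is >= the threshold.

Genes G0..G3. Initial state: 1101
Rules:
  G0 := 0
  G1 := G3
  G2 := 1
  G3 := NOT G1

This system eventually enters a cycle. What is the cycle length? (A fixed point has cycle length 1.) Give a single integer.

Step 0: 1101
Step 1: G0=0(const) G1=G3=1 G2=1(const) G3=NOT G1=NOT 1=0 -> 0110
Step 2: G0=0(const) G1=G3=0 G2=1(const) G3=NOT G1=NOT 1=0 -> 0010
Step 3: G0=0(const) G1=G3=0 G2=1(const) G3=NOT G1=NOT 0=1 -> 0011
Step 4: G0=0(const) G1=G3=1 G2=1(const) G3=NOT G1=NOT 0=1 -> 0111
Step 5: G0=0(const) G1=G3=1 G2=1(const) G3=NOT G1=NOT 1=0 -> 0110
State from step 5 equals state from step 1 -> cycle length 4

Answer: 4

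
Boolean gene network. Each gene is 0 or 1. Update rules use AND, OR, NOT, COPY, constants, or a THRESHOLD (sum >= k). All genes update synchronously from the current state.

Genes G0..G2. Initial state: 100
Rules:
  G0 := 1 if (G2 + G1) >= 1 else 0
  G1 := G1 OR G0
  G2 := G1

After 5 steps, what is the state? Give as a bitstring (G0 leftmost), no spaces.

Step 1: G0=(0+0>=1)=0 G1=G1|G0=0|1=1 G2=G1=0 -> 010
Step 2: G0=(0+1>=1)=1 G1=G1|G0=1|0=1 G2=G1=1 -> 111
Step 3: G0=(1+1>=1)=1 G1=G1|G0=1|1=1 G2=G1=1 -> 111
Step 4: G0=(1+1>=1)=1 G1=G1|G0=1|1=1 G2=G1=1 -> 111
Step 5: G0=(1+1>=1)=1 G1=G1|G0=1|1=1 G2=G1=1 -> 111

111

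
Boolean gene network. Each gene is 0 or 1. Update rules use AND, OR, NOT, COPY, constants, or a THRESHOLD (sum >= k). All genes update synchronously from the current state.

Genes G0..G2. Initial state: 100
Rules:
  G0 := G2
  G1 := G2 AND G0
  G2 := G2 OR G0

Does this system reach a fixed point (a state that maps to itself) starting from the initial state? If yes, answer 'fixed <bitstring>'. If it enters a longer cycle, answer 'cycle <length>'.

Step 0: 100
Step 1: G0=G2=0 G1=G2&G0=0&1=0 G2=G2|G0=0|1=1 -> 001
Step 2: G0=G2=1 G1=G2&G0=1&0=0 G2=G2|G0=1|0=1 -> 101
Step 3: G0=G2=1 G1=G2&G0=1&1=1 G2=G2|G0=1|1=1 -> 111
Step 4: G0=G2=1 G1=G2&G0=1&1=1 G2=G2|G0=1|1=1 -> 111
Fixed point reached at step 3: 111

Answer: fixed 111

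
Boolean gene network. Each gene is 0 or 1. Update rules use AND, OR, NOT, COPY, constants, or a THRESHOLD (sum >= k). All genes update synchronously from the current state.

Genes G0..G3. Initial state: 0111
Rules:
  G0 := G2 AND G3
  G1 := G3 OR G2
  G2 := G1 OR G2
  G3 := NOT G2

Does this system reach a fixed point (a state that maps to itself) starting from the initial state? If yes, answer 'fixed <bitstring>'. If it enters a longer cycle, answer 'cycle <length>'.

Step 0: 0111
Step 1: G0=G2&G3=1&1=1 G1=G3|G2=1|1=1 G2=G1|G2=1|1=1 G3=NOT G2=NOT 1=0 -> 1110
Step 2: G0=G2&G3=1&0=0 G1=G3|G2=0|1=1 G2=G1|G2=1|1=1 G3=NOT G2=NOT 1=0 -> 0110
Step 3: G0=G2&G3=1&0=0 G1=G3|G2=0|1=1 G2=G1|G2=1|1=1 G3=NOT G2=NOT 1=0 -> 0110
Fixed point reached at step 2: 0110

Answer: fixed 0110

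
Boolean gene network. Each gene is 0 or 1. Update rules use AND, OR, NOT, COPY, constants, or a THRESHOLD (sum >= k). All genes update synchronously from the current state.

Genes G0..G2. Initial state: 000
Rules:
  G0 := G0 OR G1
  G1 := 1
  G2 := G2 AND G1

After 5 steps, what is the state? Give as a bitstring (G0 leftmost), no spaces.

Step 1: G0=G0|G1=0|0=0 G1=1(const) G2=G2&G1=0&0=0 -> 010
Step 2: G0=G0|G1=0|1=1 G1=1(const) G2=G2&G1=0&1=0 -> 110
Step 3: G0=G0|G1=1|1=1 G1=1(const) G2=G2&G1=0&1=0 -> 110
Step 4: G0=G0|G1=1|1=1 G1=1(const) G2=G2&G1=0&1=0 -> 110
Step 5: G0=G0|G1=1|1=1 G1=1(const) G2=G2&G1=0&1=0 -> 110

110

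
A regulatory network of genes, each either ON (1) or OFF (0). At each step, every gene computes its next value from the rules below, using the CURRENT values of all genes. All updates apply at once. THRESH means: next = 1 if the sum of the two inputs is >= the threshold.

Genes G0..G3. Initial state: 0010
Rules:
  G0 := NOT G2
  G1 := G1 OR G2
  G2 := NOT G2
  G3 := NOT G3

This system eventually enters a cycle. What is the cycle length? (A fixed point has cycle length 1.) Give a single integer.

Answer: 2

Derivation:
Step 0: 0010
Step 1: G0=NOT G2=NOT 1=0 G1=G1|G2=0|1=1 G2=NOT G2=NOT 1=0 G3=NOT G3=NOT 0=1 -> 0101
Step 2: G0=NOT G2=NOT 0=1 G1=G1|G2=1|0=1 G2=NOT G2=NOT 0=1 G3=NOT G3=NOT 1=0 -> 1110
Step 3: G0=NOT G2=NOT 1=0 G1=G1|G2=1|1=1 G2=NOT G2=NOT 1=0 G3=NOT G3=NOT 0=1 -> 0101
State from step 3 equals state from step 1 -> cycle length 2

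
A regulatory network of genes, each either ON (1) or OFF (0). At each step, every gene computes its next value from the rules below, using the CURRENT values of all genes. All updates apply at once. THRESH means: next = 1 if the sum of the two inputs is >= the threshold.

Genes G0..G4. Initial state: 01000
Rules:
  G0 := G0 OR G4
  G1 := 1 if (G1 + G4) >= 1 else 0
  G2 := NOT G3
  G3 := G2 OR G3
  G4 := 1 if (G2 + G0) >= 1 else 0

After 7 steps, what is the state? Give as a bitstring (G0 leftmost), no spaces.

Step 1: G0=G0|G4=0|0=0 G1=(1+0>=1)=1 G2=NOT G3=NOT 0=1 G3=G2|G3=0|0=0 G4=(0+0>=1)=0 -> 01100
Step 2: G0=G0|G4=0|0=0 G1=(1+0>=1)=1 G2=NOT G3=NOT 0=1 G3=G2|G3=1|0=1 G4=(1+0>=1)=1 -> 01111
Step 3: G0=G0|G4=0|1=1 G1=(1+1>=1)=1 G2=NOT G3=NOT 1=0 G3=G2|G3=1|1=1 G4=(1+0>=1)=1 -> 11011
Step 4: G0=G0|G4=1|1=1 G1=(1+1>=1)=1 G2=NOT G3=NOT 1=0 G3=G2|G3=0|1=1 G4=(0+1>=1)=1 -> 11011
Step 5: G0=G0|G4=1|1=1 G1=(1+1>=1)=1 G2=NOT G3=NOT 1=0 G3=G2|G3=0|1=1 G4=(0+1>=1)=1 -> 11011
Step 6: G0=G0|G4=1|1=1 G1=(1+1>=1)=1 G2=NOT G3=NOT 1=0 G3=G2|G3=0|1=1 G4=(0+1>=1)=1 -> 11011
Step 7: G0=G0|G4=1|1=1 G1=(1+1>=1)=1 G2=NOT G3=NOT 1=0 G3=G2|G3=0|1=1 G4=(0+1>=1)=1 -> 11011

11011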